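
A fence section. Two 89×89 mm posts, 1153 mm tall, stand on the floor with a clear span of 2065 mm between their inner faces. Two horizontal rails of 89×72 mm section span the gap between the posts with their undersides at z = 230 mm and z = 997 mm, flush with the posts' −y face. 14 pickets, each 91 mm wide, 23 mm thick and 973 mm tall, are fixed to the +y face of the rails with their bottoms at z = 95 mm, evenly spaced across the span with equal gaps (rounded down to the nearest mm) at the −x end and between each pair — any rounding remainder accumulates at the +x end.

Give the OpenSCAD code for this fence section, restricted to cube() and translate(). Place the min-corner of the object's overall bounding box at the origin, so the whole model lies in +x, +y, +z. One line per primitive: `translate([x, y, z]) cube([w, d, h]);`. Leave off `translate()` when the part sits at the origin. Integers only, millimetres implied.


cube([89, 89, 1153]);
translate([2154, 0, 0]) cube([89, 89, 1153]);
translate([89, 0, 230]) cube([2065, 89, 72]);
translate([89, 0, 997]) cube([2065, 89, 72]);
translate([141, 89, 95]) cube([91, 23, 973]);
translate([284, 89, 95]) cube([91, 23, 973]);
translate([427, 89, 95]) cube([91, 23, 973]);
translate([570, 89, 95]) cube([91, 23, 973]);
translate([713, 89, 95]) cube([91, 23, 973]);
translate([856, 89, 95]) cube([91, 23, 973]);
translate([999, 89, 95]) cube([91, 23, 973]);
translate([1142, 89, 95]) cube([91, 23, 973]);
translate([1285, 89, 95]) cube([91, 23, 973]);
translate([1428, 89, 95]) cube([91, 23, 973]);
translate([1571, 89, 95]) cube([91, 23, 973]);
translate([1714, 89, 95]) cube([91, 23, 973]);
translate([1857, 89, 95]) cube([91, 23, 973]);
translate([2000, 89, 95]) cube([91, 23, 973]);


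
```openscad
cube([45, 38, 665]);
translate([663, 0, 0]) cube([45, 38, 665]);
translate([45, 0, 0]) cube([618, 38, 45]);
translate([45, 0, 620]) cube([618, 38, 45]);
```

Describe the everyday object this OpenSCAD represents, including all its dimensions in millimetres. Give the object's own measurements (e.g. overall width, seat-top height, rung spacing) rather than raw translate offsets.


A rectangular picture frame lying in the x–z plane (depth along y). The opening is 618 mm wide (x) by 575 mm tall (z), surrounded by a border 45 mm wide on all four sides. The frame is 38 mm deep and is made of two full-height vertical stiles with two horizontal rails fitted between them.


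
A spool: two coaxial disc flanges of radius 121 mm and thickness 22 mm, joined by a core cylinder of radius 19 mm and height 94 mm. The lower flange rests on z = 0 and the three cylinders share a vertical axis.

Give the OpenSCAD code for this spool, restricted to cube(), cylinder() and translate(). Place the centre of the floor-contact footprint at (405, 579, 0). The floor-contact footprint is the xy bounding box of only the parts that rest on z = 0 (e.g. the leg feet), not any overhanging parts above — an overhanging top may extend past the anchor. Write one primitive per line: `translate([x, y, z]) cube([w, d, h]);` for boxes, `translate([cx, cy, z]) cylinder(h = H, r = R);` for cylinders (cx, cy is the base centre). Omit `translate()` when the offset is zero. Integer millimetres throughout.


translate([405, 579, 0]) cylinder(h = 22, r = 121);
translate([405, 579, 22]) cylinder(h = 94, r = 19);
translate([405, 579, 116]) cylinder(h = 22, r = 121);


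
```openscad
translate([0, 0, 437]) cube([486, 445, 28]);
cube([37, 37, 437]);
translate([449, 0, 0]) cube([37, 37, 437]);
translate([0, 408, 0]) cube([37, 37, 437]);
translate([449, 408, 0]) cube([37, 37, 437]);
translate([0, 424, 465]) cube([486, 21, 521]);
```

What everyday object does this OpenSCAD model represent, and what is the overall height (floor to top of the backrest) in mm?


A chair. The overall height is 986 mm.

A slab on four corner posts with a tall panel at the back — a chair. The seat slab sits at z = 437 with thickness 28, and the 521 mm backrest starts at the seat top, so the overall height is 437 + 28 + 521 = 986 mm.


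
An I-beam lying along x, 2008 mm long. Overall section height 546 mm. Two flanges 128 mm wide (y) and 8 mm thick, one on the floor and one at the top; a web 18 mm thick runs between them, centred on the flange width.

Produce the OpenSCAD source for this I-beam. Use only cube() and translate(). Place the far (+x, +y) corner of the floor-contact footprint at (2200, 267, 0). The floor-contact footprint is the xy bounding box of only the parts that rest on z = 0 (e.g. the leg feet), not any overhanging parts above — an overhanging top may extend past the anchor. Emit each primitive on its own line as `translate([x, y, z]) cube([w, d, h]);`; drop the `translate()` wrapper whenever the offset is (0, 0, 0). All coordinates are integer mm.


translate([192, 139, 0]) cube([2008, 128, 8]);
translate([192, 194, 8]) cube([2008, 18, 530]);
translate([192, 139, 538]) cube([2008, 128, 8]);


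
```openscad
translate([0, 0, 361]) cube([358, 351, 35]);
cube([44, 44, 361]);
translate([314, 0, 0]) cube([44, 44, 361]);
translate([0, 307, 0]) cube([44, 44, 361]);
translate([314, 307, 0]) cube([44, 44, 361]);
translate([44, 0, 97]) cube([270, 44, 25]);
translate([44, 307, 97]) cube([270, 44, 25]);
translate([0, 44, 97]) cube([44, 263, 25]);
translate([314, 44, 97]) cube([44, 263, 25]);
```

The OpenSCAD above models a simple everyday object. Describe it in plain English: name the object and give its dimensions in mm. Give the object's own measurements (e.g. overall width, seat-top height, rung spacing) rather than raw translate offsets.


A four-legged stool. The seat is a 358×351×35 mm slab whose top surface is at z = 396 mm; four square legs, each 44×44 mm in cross-section, run from the floor (z = 0) to the underside of the seat, each flush with a corner of the seat. Four stretchers, 44 mm wide and 25 mm tall, connect adjacent legs with their undersides at z = 97 mm, each running between the inner faces of the legs it joins and aligned with the legs' outer faces on the other axis.


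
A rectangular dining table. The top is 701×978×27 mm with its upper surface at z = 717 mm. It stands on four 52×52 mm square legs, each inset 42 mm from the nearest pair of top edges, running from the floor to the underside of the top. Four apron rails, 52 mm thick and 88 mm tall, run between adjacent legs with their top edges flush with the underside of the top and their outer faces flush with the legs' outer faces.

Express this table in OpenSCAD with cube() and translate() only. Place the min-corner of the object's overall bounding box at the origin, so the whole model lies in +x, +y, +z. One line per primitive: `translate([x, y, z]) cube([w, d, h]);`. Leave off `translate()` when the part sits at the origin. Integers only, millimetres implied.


// leg_h = 717 - 27 = 690
// apron z = 690 - 88 = 602
translate([0, 0, 690]) cube([701, 978, 27]);
translate([42, 42, 0]) cube([52, 52, 690]);
translate([607, 42, 0]) cube([52, 52, 690]);
translate([42, 884, 0]) cube([52, 52, 690]);
translate([607, 884, 0]) cube([52, 52, 690]);
translate([94, 42, 602]) cube([513, 52, 88]);
translate([94, 884, 602]) cube([513, 52, 88]);
translate([42, 94, 602]) cube([52, 790, 88]);
translate([607, 94, 602]) cube([52, 790, 88]);


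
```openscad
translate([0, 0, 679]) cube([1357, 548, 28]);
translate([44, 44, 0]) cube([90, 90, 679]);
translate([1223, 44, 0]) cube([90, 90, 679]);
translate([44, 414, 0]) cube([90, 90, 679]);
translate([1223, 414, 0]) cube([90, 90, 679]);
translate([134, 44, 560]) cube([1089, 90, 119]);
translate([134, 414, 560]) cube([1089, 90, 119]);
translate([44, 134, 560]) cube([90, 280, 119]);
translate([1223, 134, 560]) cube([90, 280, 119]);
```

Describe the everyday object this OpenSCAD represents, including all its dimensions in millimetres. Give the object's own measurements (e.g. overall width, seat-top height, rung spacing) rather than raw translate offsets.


A table: top 1357 mm (x) × 548 mm (y), 28 mm thick, upper face at z = 707 mm, on four 90×90 mm square legs, each inset 44 mm from the nearest pair of top edges from z = 0 to the bottom of the top. Four apron rails, 90 mm thick and 119 mm tall, run between adjacent legs with their top edges flush with the underside of the top and their outer faces flush with the legs' outer faces.


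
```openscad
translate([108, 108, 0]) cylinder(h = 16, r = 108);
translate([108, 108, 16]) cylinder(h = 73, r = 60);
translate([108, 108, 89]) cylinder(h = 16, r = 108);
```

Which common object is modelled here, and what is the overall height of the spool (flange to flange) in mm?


A spool. The overall height is 105 mm.

Three coaxial cylinders, large–small–large — a spool. Two 16 mm flanges and a 73 mm core give 16 + 73 + 16 = 105 mm.


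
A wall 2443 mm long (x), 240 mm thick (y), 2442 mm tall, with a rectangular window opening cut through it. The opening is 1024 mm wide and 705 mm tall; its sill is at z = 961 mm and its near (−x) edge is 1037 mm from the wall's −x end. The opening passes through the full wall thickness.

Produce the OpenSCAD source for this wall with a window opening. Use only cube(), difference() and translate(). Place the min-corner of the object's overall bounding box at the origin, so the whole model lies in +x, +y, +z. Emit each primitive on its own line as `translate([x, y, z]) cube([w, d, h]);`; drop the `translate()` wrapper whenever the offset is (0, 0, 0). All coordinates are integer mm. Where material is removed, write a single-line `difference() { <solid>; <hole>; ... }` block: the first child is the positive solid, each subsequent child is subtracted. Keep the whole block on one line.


difference() { cube([2443, 240, 2442]); translate([1037, 0, 961]) cube([1024, 240, 705]); }


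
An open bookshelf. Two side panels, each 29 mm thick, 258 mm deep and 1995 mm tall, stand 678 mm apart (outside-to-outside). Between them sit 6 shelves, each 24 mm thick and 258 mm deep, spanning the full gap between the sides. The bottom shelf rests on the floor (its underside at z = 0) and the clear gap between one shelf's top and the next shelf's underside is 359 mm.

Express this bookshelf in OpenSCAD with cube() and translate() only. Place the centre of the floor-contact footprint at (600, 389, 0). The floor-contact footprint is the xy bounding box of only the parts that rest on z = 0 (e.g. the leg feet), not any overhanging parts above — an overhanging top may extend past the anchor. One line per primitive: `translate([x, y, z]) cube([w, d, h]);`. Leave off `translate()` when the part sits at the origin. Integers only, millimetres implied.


translate([261, 260, 0]) cube([29, 258, 1995]);
translate([910, 260, 0]) cube([29, 258, 1995]);
translate([290, 260, 0]) cube([620, 258, 24]);
translate([290, 260, 383]) cube([620, 258, 24]);
translate([290, 260, 766]) cube([620, 258, 24]);
translate([290, 260, 1149]) cube([620, 258, 24]);
translate([290, 260, 1532]) cube([620, 258, 24]);
translate([290, 260, 1915]) cube([620, 258, 24]);


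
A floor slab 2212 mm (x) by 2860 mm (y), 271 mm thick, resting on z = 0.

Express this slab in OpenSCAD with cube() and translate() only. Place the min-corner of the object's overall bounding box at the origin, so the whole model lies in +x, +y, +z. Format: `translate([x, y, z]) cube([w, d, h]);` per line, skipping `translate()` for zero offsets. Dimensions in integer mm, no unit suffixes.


cube([2212, 2860, 271]);


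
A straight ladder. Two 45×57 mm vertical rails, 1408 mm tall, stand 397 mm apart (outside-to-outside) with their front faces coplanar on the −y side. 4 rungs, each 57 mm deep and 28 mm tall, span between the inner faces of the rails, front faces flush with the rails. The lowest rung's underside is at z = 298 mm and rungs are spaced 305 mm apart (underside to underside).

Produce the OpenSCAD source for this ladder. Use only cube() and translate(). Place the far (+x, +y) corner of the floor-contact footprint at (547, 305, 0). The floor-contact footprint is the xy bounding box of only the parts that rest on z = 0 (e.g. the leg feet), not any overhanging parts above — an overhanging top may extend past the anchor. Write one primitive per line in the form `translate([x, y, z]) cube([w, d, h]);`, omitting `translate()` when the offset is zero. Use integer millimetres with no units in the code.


translate([150, 248, 0]) cube([45, 57, 1408]);
translate([502, 248, 0]) cube([45, 57, 1408]);
translate([195, 248, 298]) cube([307, 57, 28]);
translate([195, 248, 603]) cube([307, 57, 28]);
translate([195, 248, 908]) cube([307, 57, 28]);
translate([195, 248, 1213]) cube([307, 57, 28]);


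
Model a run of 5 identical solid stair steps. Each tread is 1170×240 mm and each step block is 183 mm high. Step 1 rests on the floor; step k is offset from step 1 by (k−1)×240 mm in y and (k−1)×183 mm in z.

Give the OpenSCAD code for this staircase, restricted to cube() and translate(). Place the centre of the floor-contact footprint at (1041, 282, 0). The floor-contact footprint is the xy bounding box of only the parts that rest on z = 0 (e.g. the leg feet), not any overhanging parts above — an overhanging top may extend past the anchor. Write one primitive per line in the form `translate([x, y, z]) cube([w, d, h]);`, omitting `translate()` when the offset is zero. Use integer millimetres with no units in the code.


translate([456, 162, 0]) cube([1170, 240, 183]);
translate([456, 402, 183]) cube([1170, 240, 183]);
translate([456, 642, 366]) cube([1170, 240, 183]);
translate([456, 882, 549]) cube([1170, 240, 183]);
translate([456, 1122, 732]) cube([1170, 240, 183]);


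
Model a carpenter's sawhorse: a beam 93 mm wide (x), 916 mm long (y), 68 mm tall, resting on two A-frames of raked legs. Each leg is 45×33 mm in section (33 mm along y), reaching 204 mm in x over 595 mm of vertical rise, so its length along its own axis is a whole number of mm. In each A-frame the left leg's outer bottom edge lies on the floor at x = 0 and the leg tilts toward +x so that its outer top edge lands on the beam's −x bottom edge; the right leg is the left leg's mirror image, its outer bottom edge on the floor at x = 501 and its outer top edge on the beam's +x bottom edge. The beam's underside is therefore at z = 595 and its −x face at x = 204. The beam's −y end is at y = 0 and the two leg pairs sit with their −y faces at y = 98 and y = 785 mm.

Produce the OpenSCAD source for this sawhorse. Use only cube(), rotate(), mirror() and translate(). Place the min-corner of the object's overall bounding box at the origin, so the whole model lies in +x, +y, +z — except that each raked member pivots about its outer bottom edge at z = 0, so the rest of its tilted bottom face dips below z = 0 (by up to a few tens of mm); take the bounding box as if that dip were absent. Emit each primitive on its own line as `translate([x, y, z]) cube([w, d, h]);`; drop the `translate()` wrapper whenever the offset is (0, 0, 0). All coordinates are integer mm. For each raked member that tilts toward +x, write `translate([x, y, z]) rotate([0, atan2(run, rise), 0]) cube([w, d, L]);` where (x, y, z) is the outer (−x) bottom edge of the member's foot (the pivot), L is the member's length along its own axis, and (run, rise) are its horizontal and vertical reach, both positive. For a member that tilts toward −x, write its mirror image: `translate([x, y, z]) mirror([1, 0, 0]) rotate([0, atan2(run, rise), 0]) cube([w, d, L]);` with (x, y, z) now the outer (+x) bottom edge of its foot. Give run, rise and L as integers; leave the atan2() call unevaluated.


// leg length = √(204² + 595²) = 629
// right-leg outer foot x = 2·204 + 93 = 501
// beam min-corner = (204, 0, 595)
translate([204, 0, 595]) cube([93, 916, 68]);
translate([0, 98, 0]) rotate([0, atan2(204, 595), 0]) cube([45, 33, 629]);
translate([501, 98, 0]) mirror([1, 0, 0]) rotate([0, atan2(204, 595), 0]) cube([45, 33, 629]);
translate([0, 785, 0]) rotate([0, atan2(204, 595), 0]) cube([45, 33, 629]);
translate([501, 785, 0]) mirror([1, 0, 0]) rotate([0, atan2(204, 595), 0]) cube([45, 33, 629]);


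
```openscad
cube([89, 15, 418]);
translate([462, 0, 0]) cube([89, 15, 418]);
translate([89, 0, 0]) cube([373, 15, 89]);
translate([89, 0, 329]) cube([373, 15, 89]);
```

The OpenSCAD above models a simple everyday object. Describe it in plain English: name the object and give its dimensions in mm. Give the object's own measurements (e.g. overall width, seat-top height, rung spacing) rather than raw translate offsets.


A rectangular picture frame lying in the x–z plane (depth along y). The opening is 373 mm wide (x) by 240 mm tall (z), surrounded by a border 89 mm wide on all four sides. The frame is 15 mm deep and is made of two full-height vertical stiles with two horizontal rails fitted between them.


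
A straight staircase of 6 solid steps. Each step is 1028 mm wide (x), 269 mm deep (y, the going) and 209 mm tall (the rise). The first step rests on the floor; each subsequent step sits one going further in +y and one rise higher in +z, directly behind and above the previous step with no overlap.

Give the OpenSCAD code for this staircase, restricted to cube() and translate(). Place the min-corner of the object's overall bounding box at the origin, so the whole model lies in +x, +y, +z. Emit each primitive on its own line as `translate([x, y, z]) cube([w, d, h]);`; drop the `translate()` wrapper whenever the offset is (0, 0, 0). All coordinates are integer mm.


cube([1028, 269, 209]);
translate([0, 269, 209]) cube([1028, 269, 209]);
translate([0, 538, 418]) cube([1028, 269, 209]);
translate([0, 807, 627]) cube([1028, 269, 209]);
translate([0, 1076, 836]) cube([1028, 269, 209]);
translate([0, 1345, 1045]) cube([1028, 269, 209]);


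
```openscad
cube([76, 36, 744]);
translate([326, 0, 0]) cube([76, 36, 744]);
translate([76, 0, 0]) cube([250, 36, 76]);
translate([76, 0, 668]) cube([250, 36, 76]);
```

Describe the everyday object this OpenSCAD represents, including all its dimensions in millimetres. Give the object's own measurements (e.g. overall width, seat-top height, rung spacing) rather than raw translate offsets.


A rectangular picture frame lying in the x–z plane (depth along y). The opening is 250 mm wide (x) by 592 mm tall (z), surrounded by a border 76 mm wide on all four sides. The frame is 36 mm deep and is made of two full-height vertical stiles with two horizontal rails fitted between them.


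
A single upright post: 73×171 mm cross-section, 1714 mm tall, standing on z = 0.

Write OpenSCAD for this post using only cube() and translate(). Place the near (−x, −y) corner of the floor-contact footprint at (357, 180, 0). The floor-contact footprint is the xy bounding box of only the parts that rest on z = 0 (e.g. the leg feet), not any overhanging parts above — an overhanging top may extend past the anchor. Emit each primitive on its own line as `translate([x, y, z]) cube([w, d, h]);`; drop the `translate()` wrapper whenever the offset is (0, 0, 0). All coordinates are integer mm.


translate([357, 180, 0]) cube([73, 171, 1714]);


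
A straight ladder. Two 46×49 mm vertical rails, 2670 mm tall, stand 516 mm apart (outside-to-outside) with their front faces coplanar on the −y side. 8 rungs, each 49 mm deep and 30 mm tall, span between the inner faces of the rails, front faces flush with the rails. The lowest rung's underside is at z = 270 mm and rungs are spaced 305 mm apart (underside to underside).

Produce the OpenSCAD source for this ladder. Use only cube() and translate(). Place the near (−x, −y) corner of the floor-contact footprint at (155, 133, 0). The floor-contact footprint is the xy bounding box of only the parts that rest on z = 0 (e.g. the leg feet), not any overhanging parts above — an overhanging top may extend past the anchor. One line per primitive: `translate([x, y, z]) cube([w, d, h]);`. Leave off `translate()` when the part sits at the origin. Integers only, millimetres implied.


// rung span = 516 - 2*46 = 424
// rung[k] z = 270 + k*305
translate([155, 133, 0]) cube([46, 49, 2670]);
translate([625, 133, 0]) cube([46, 49, 2670]);
translate([201, 133, 270]) cube([424, 49, 30]);
translate([201, 133, 575]) cube([424, 49, 30]);
translate([201, 133, 880]) cube([424, 49, 30]);
translate([201, 133, 1185]) cube([424, 49, 30]);
translate([201, 133, 1490]) cube([424, 49, 30]);
translate([201, 133, 1795]) cube([424, 49, 30]);
translate([201, 133, 2100]) cube([424, 49, 30]);
translate([201, 133, 2405]) cube([424, 49, 30]);


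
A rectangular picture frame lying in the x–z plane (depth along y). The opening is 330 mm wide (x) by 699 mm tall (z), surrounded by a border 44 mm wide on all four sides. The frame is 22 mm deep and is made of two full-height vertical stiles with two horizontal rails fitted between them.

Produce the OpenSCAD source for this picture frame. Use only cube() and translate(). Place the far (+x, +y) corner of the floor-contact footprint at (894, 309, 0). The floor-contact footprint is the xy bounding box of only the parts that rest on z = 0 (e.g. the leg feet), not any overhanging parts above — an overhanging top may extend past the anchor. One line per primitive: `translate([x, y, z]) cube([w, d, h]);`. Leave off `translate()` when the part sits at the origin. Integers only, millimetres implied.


translate([476, 287, 0]) cube([44, 22, 787]);
translate([850, 287, 0]) cube([44, 22, 787]);
translate([520, 287, 0]) cube([330, 22, 44]);
translate([520, 287, 743]) cube([330, 22, 44]);


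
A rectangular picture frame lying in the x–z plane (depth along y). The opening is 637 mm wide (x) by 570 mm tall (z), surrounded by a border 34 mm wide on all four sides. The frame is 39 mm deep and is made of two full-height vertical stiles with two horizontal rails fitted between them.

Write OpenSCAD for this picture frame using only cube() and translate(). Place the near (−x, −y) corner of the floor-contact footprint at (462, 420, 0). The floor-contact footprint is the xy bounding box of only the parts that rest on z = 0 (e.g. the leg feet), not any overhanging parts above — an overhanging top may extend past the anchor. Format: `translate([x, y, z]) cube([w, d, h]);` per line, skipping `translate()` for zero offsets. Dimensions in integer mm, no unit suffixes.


translate([462, 420, 0]) cube([34, 39, 638]);
translate([1133, 420, 0]) cube([34, 39, 638]);
translate([496, 420, 0]) cube([637, 39, 34]);
translate([496, 420, 604]) cube([637, 39, 34]);


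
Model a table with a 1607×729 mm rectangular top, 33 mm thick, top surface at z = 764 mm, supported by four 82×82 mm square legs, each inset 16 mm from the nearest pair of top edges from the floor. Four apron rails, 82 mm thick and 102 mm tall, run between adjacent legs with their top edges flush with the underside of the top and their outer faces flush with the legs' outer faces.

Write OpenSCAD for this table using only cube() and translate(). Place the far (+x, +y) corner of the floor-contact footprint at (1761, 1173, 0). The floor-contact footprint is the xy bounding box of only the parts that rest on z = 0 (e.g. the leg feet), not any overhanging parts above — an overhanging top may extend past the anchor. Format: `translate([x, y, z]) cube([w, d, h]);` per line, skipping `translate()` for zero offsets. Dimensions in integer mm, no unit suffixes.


// leg_h = 764 - 33 = 731
// apron z = 731 - 102 = 629
translate([170, 460, 731]) cube([1607, 729, 33]);
translate([186, 476, 0]) cube([82, 82, 731]);
translate([1679, 476, 0]) cube([82, 82, 731]);
translate([186, 1091, 0]) cube([82, 82, 731]);
translate([1679, 1091, 0]) cube([82, 82, 731]);
translate([268, 476, 629]) cube([1411, 82, 102]);
translate([268, 1091, 629]) cube([1411, 82, 102]);
translate([186, 558, 629]) cube([82, 533, 102]);
translate([1679, 558, 629]) cube([82, 533, 102]);


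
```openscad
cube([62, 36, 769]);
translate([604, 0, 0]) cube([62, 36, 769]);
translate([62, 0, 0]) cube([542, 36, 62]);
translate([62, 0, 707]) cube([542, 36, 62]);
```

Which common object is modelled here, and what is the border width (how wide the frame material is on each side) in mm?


A picture frame. The border width is 62 mm.

Four thin pieces enclosing a rectangular opening — a picture frame. The two full-height stiles are 769 mm tall; the top rail sits at z = 707 and is 62 mm tall, so the border above the opening is 769 − 707 = 62 mm, matching the stile x-width.


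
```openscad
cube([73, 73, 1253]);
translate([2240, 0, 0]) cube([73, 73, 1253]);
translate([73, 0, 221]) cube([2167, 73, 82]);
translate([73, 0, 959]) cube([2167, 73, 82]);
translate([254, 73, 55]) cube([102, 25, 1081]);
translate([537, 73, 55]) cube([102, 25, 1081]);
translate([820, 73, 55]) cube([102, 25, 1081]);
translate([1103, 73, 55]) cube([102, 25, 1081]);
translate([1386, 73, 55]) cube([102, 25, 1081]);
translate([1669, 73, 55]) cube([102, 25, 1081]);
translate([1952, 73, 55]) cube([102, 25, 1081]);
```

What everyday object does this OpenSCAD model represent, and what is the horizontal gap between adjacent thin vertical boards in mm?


A fence section. The picket gap is 181 mm.

Two posts, two rails, 7 pickets — a fence section. Span 2167 mm holds 7 pickets of 102 mm with 8 equal gaps: ⌊(2167 − 7·102) / 8⌋ = 181 mm.


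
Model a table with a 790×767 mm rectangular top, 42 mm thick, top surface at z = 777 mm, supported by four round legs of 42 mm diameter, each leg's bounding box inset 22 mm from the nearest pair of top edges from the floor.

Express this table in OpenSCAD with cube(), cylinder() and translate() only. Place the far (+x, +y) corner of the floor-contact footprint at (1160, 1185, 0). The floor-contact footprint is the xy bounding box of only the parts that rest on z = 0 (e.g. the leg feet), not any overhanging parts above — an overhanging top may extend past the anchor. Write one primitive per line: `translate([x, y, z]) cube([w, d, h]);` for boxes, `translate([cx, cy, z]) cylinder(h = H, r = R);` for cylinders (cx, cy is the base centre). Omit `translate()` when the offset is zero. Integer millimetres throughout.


translate([392, 440, 735]) cube([790, 767, 42]);
translate([435, 483, 0]) cylinder(h = 735, r = 21);
translate([1139, 483, 0]) cylinder(h = 735, r = 21);
translate([435, 1164, 0]) cylinder(h = 735, r = 21);
translate([1139, 1164, 0]) cylinder(h = 735, r = 21);


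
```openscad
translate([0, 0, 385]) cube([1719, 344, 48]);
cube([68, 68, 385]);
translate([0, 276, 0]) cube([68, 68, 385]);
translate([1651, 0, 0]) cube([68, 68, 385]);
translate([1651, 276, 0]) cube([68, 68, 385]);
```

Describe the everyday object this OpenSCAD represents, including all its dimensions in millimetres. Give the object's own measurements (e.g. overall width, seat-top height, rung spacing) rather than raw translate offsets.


A bench: a 1719×344 mm seat slab, 48 mm thick, top at z = 433 mm, on four 68×68 mm square legs flush with the seat corners and standing on z = 0.


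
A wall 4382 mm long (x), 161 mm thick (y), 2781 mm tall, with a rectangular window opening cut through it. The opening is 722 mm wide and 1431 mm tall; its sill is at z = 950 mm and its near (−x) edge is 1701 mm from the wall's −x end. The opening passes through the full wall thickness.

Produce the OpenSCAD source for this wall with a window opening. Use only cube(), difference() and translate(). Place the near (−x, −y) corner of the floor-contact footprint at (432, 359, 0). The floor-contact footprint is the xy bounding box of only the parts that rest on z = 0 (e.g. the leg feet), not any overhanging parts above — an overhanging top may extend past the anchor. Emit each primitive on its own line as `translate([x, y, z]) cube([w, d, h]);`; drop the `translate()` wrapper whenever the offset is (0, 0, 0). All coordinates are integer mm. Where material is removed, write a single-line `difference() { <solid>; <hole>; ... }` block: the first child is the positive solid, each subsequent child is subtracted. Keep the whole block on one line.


difference() { translate([432, 359, 0]) cube([4382, 161, 2781]); translate([2133, 359, 950]) cube([722, 161, 1431]); }


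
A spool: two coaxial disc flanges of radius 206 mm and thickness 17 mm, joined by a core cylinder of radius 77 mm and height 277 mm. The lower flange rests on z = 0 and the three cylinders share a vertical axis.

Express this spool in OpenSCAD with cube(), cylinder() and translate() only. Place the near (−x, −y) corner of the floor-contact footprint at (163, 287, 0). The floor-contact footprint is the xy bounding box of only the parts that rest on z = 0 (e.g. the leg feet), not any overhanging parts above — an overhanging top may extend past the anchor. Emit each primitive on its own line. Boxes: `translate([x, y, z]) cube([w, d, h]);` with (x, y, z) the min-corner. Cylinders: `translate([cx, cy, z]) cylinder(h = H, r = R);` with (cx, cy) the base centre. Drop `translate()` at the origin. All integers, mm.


translate([369, 493, 0]) cylinder(h = 17, r = 206);
translate([369, 493, 17]) cylinder(h = 277, r = 77);
translate([369, 493, 294]) cylinder(h = 17, r = 206);


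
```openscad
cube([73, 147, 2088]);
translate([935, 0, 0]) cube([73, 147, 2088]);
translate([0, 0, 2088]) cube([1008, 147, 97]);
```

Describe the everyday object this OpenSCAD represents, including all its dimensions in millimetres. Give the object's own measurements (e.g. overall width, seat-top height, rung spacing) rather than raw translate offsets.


A door frame. The clear opening is 862 mm wide and 2088 mm high. Two 73 mm wide jambs, 147 mm deep, stand either side of the opening from the floor to the top of the opening. A 97 mm thick head sits across the top of both jambs, spanning the full outside width of the frame.


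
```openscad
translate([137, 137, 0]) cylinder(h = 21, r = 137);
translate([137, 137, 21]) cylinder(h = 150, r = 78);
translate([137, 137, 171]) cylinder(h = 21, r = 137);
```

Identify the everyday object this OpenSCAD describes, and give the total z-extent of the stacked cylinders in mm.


A spool. The overall height is 192 mm.

Three coaxial cylinders, large–small–large — a spool. Two 21 mm flanges and a 150 mm core give 21 + 150 + 21 = 192 mm.


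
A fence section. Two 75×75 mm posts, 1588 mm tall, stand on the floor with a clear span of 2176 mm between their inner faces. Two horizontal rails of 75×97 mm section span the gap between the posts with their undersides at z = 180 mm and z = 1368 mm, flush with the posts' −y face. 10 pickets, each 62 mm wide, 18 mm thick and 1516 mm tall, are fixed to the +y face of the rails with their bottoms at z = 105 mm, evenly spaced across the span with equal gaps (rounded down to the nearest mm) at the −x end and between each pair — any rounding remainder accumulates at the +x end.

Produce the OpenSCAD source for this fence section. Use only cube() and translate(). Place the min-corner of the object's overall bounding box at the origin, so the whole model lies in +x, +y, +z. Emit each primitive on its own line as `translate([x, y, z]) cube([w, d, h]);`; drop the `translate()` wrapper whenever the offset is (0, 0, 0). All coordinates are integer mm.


cube([75, 75, 1588]);
translate([2251, 0, 0]) cube([75, 75, 1588]);
translate([75, 0, 180]) cube([2176, 75, 97]);
translate([75, 0, 1368]) cube([2176, 75, 97]);
translate([216, 75, 105]) cube([62, 18, 1516]);
translate([419, 75, 105]) cube([62, 18, 1516]);
translate([622, 75, 105]) cube([62, 18, 1516]);
translate([825, 75, 105]) cube([62, 18, 1516]);
translate([1028, 75, 105]) cube([62, 18, 1516]);
translate([1231, 75, 105]) cube([62, 18, 1516]);
translate([1434, 75, 105]) cube([62, 18, 1516]);
translate([1637, 75, 105]) cube([62, 18, 1516]);
translate([1840, 75, 105]) cube([62, 18, 1516]);
translate([2043, 75, 105]) cube([62, 18, 1516]);


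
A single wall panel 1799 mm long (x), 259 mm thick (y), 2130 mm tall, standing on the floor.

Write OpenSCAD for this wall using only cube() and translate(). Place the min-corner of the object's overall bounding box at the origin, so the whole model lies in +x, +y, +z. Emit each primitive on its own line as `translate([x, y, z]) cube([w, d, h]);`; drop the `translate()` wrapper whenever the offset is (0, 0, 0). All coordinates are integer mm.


cube([1799, 259, 2130]);


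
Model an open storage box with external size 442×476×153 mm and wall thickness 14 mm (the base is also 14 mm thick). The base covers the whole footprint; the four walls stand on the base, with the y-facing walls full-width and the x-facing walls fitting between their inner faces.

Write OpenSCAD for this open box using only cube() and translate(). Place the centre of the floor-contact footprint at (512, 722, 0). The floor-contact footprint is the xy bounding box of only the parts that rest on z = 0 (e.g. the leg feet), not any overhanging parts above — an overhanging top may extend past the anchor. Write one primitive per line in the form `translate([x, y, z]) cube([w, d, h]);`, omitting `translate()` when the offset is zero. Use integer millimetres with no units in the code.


translate([291, 484, 0]) cube([442, 476, 14]);
translate([291, 484, 14]) cube([442, 14, 139]);
translate([291, 946, 14]) cube([442, 14, 139]);
translate([291, 498, 14]) cube([14, 448, 139]);
translate([719, 498, 14]) cube([14, 448, 139]);


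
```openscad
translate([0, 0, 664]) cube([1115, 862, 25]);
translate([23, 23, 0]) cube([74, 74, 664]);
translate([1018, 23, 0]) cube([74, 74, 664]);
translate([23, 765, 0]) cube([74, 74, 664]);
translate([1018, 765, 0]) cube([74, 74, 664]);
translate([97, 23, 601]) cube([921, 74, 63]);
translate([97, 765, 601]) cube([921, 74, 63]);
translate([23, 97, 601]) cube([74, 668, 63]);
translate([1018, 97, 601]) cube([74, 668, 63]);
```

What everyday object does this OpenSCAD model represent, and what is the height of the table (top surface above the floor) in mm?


A table. The table height is 689 mm.

A 1115×862×25 slab sits at z = 664 on four 74 mm square posts — a table. The top surface is at 664 + 25 = 689 mm.


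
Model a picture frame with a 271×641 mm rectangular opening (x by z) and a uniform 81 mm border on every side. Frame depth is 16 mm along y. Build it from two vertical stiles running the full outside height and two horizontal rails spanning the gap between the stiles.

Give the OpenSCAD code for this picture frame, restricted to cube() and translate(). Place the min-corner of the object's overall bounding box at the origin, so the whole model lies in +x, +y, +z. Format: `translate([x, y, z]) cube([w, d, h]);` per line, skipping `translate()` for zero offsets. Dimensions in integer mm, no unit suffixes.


cube([81, 16, 803]);
translate([352, 0, 0]) cube([81, 16, 803]);
translate([81, 0, 0]) cube([271, 16, 81]);
translate([81, 0, 722]) cube([271, 16, 81]);


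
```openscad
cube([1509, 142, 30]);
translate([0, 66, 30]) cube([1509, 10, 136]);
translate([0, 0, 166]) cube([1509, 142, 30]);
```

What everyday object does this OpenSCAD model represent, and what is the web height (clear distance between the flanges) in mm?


An I-beam. The web height is 136 mm.

Two wide flanges with a thin centred web — an I-beam. Overall 196 mm minus two 30 mm flanges gives a web of 196 − 2·30 = 136 mm.


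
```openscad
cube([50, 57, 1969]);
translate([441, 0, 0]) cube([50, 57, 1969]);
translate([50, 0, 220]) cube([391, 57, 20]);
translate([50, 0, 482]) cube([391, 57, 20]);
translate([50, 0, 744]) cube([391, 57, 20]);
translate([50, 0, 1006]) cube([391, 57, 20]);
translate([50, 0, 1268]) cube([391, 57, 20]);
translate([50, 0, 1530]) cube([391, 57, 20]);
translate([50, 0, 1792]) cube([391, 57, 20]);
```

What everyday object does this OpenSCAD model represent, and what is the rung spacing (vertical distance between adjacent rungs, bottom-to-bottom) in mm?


A ladder. The rung spacing is 262 mm.

Two tall 50×57 posts with 7 short bars between them — a ladder. Adjacent rungs sit at z = 220 and z = 482, so the spacing is 482 − 220 = 262 mm.


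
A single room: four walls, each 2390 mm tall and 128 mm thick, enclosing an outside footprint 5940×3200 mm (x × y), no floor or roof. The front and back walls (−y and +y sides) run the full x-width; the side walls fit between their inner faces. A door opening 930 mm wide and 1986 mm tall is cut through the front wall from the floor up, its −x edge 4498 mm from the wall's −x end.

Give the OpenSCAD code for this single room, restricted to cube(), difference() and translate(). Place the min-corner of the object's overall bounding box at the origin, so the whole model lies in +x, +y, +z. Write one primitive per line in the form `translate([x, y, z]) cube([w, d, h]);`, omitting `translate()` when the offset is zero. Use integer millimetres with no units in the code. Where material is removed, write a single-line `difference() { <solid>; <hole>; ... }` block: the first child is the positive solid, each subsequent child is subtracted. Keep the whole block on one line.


difference() { cube([5940, 128, 2390]); translate([4498, 0, 0]) cube([930, 128, 1986]); }
translate([0, 3072, 0]) cube([5940, 128, 2390]);
translate([0, 128, 0]) cube([128, 2944, 2390]);
translate([5812, 128, 0]) cube([128, 2944, 2390]);


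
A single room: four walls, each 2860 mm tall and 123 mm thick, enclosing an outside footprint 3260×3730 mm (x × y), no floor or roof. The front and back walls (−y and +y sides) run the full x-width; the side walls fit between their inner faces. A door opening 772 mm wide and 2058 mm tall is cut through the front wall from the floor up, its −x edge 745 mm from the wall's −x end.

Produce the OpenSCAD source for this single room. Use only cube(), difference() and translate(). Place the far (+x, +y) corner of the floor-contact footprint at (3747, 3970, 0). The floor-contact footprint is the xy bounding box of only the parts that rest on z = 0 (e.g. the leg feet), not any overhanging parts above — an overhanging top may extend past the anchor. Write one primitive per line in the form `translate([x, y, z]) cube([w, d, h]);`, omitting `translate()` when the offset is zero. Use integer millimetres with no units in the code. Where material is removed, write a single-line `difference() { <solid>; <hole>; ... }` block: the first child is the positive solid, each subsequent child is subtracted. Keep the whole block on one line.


difference() { translate([487, 240, 0]) cube([3260, 123, 2860]); translate([1232, 240, 0]) cube([772, 123, 2058]); }
translate([487, 3847, 0]) cube([3260, 123, 2860]);
translate([487, 363, 0]) cube([123, 3484, 2860]);
translate([3624, 363, 0]) cube([123, 3484, 2860]);


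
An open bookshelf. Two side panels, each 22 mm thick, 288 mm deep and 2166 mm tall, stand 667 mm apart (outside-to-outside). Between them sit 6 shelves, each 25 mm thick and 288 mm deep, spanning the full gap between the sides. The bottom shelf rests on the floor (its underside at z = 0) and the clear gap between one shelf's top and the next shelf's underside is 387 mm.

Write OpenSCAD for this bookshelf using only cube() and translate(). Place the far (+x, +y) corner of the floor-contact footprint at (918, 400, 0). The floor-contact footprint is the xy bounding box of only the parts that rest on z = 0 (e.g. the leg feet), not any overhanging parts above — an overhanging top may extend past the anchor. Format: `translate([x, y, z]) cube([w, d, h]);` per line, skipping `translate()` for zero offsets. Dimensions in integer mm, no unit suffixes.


translate([251, 112, 0]) cube([22, 288, 2166]);
translate([896, 112, 0]) cube([22, 288, 2166]);
translate([273, 112, 0]) cube([623, 288, 25]);
translate([273, 112, 412]) cube([623, 288, 25]);
translate([273, 112, 824]) cube([623, 288, 25]);
translate([273, 112, 1236]) cube([623, 288, 25]);
translate([273, 112, 1648]) cube([623, 288, 25]);
translate([273, 112, 2060]) cube([623, 288, 25]);


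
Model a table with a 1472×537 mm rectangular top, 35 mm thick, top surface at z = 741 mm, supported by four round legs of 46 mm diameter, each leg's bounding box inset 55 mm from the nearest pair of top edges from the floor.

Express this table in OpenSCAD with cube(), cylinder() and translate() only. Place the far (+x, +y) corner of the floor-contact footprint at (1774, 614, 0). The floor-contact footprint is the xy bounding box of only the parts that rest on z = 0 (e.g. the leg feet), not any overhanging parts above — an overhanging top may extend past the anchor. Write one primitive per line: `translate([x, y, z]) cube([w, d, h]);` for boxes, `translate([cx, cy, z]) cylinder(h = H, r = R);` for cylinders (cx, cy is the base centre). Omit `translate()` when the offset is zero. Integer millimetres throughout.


// leg_h = 741 - 35 = 706
translate([357, 132, 706]) cube([1472, 537, 35]);
translate([435, 210, 0]) cylinder(h = 706, r = 23);
translate([1751, 210, 0]) cylinder(h = 706, r = 23);
translate([435, 591, 0]) cylinder(h = 706, r = 23);
translate([1751, 591, 0]) cylinder(h = 706, r = 23);
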